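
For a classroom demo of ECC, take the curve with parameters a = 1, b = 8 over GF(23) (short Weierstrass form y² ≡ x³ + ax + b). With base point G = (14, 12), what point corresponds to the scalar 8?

(14, 12)

Repeated addition: build up to 8G.
2G: tangent at (14, 12): λ = (3·14² + 1)/(2·12) ≡ 14/1. 1⁻¹ ≡ 1 (mod 23) since 1·1 = 1 ≡ 1, so λ ≡ 14·1 ≡ 14.
  x = λ² - 14 - 14 = 196 - 28 ≡ 7; y = λ·(14 - 7) - 12 ≡ 17. → (7, 17)
3G: (7, 17) + (14, 12). λ = (12 - 17)/(14 - 7) ≡ 18/7 mod 23. 7⁻¹ ≡ 10 (mod 23) since 7·10 = 70 ≡ 1, so λ ≡ 19.
  x = λ² - 7 - 14 = 361 - 21 ≡ 18; y = λ·(7 - 18) - 17 ≡ 4. → (18, 4)
4G: (18, 4) + (14, 12). λ = (12 - 4)/(14 - 18) ≡ 8/19 mod 23. 19⁻¹ ≡ 17 (mod 23) since 19·17 = 323 ≡ 1, so λ ≡ 21.
  x = λ² - 18 - 14 = 441 - 32 ≡ 18; y = λ·(18 - 18) - 4 ≡ 19. → (18, 19)
5G: (18, 19) + (14, 12). λ = (12 - 19)/(14 - 18) ≡ 16/19 mod 23. 19⁻¹ ≡ 17 (mod 23), so λ ≡ 19.
  x = λ² - 18 - 14 = 361 - 32 ≡ 7; y = λ·(18 - 7) - 19 ≡ 6. → (7, 6)
6G: (7, 6) + (14, 12). λ = (12 - 6)/(14 - 7) ≡ 6/7 mod 23. 7⁻¹ ≡ 10 (mod 23), so λ ≡ 14.
  x = λ² - 7 - 14 = 196 - 21 ≡ 14; y = λ·(7 - 14) - 6 ≡ 11. → (14, 11)
7G: (14, 11) + (14, 12): same x and y₁ ≡ -y₂, so the sum is 𝒪.
8G: 𝒪 + (14, 12) = (14, 12) (identity).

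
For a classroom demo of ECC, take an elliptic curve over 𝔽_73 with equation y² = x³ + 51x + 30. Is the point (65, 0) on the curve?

y² = 0² ≡ 0; x³ + 51x + 30 = 277970 ≡ 59 (mod 73). 0 ≠ 59.

no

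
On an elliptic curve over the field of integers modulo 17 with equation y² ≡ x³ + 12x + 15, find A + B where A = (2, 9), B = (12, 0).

(2, 9) + (12, 0). λ = (0 - 9)/(12 - 2) ≡ 8/10 mod 17. 10⁻¹ ≡ 12 (mod 17), so λ ≡ 11.
  x = λ² - 2 - 12 = 121 - 14 ≡ 5; y = λ·(2 - 5) - 9 ≡ 9. → (5, 9)

(5, 9)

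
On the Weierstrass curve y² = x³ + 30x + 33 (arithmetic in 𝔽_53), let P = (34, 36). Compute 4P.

(15, 25)

Double-and-add on 4 = (100)₂. Start with P = (34, 36) for the leading 1-bit.
double: tangent at (34, 36): λ = (3·34² + 30)/(2·36) ≡ 0/19. 19⁻¹ ≡ 14 (mod 53) since 19·14 = 266 ≡ 1, so λ ≡ 0·14 ≡ 0.
  x = λ² - 34 - 34 = 0 - 68 ≡ 38; y = λ·(34 - 38) - 36 ≡ 17. → (38, 17)
double: tangent at (38, 17): λ = (3·38² + 30)/(2·17) ≡ 16/34. 34⁻¹ ≡ 39 (mod 53), so λ ≡ 16·39 ≡ 41.
  x = λ² - 38 - 38 = 1681 - 76 ≡ 15; y = λ·(38 - 15) - 17 ≡ 25. → (15, 25)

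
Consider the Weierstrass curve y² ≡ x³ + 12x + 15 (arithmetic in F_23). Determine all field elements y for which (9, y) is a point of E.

x³ + 12x + 15 = 852 ≡ 1 (mod 23).
Square roots of 1 mod 23: 1 and 22 (since 1² = 1 ≡ 1).

1, 22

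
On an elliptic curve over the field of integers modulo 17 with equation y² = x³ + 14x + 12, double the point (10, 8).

(10, 9)

tangent at (10, 8): λ = (3·10² + 14)/(2·8) ≡ 8/16. 16⁻¹ ≡ 16 (mod 17) since 16·16 = 256 ≡ 1, so λ ≡ 8·16 ≡ 9.
  x = λ² - 10 - 10 = 81 - 20 ≡ 10; y = λ·(10 - 10) - 8 ≡ 9. → (10, 9)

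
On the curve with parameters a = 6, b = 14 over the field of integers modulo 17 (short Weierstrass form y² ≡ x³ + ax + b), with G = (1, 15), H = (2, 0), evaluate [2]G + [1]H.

First 2G:
Repeated addition: build up to 2G.
2G: tangent at (1, 15): λ = (3·1² + 6)/(2·15) ≡ 9/13. 13⁻¹ ≡ 4 (mod 17), so λ ≡ 9·4 ≡ 2.
  x = λ² - 1 - 1 = 4 - 2 ≡ 2; y = λ·(1 - 2) - 15 ≡ 0. → (2, 0)
2G = (2, 0).
Finally 2G + H:
(2, 0) + (2, 0): same x and y₁ ≡ -y₂, so the sum is the point at infinity.

O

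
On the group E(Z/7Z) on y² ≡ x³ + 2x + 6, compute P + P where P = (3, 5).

(5, 6)

tangent at (3, 5): λ = (3·3² + 2)/(2·5) ≡ 1/3. 3⁻¹ ≡ 5 (mod 7) since 3·5 = 15 ≡ 1, so λ ≡ 1·5 ≡ 5.
  x = λ² - 3 - 3 = 25 - 6 ≡ 5; y = λ·(3 - 5) - 5 ≡ 6. → (5, 6)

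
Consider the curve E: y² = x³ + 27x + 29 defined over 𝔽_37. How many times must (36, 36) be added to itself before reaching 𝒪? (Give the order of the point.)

5

2P: tangent at (36, 36): λ = (3·36² + 27)/(2·36) ≡ 30/35. 35⁻¹ ≡ 18 (mod 37), so λ ≡ 30·18 ≡ 22.
  x = λ² - 36 - 36 = 484 - 72 ≡ 5; y = λ·(36 - 5) - 36 ≡ 17. → (5, 17)
3P: (5, 17) + (36, 36). λ = (36 - 17)/(36 - 5) ≡ 19/31 mod 37. 31⁻¹ ≡ 6 (mod 37), so λ ≡ 3.
  x = λ² - 5 - 36 = 9 - 41 ≡ 5; y = λ·(5 - 5) - 17 ≡ 20. → (5, 20)
4P: (5, 20) + (36, 36). λ = (36 - 20)/(36 - 5) ≡ 16/31 mod 37. 31⁻¹ ≡ 6 (mod 37), so λ ≡ 22.
  x = λ² - 5 - 36 = 484 - 41 ≡ 36; y = λ·(5 - 36) - 20 ≡ 1. → (36, 1)
5P: (36, 1) + (36, 36): same x and y₁ ≡ -y₂, so the sum is 𝒪.
5P = 𝒪, so the order is 5.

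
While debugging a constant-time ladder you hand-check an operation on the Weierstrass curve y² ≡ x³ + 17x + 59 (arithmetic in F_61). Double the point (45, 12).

(5, 56)

tangent at (45, 12): λ = (3·45² + 17)/(2·12) ≡ 53/24. 24⁻¹ ≡ 28 (mod 61) since 24·28 = 672 ≡ 1, so λ ≡ 53·28 ≡ 20.
  x = λ² - 45 - 45 = 400 - 90 ≡ 5; y = λ·(45 - 5) - 12 ≡ 56. → (5, 56)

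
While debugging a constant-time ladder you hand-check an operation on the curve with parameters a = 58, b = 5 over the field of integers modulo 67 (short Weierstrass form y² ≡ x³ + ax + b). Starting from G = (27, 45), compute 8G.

Double-and-add on 8 = (1000)₂. Start with G = (27, 45) for the leading 1-bit.
double: tangent at (27, 45): λ = (3·27² + 58)/(2·45) ≡ 34/23. 23⁻¹ ≡ 35 (mod 67) since 23·35 = 805 ≡ 1, so λ ≡ 34·35 ≡ 51.
  x = λ² - 27 - 27 = 2601 - 54 ≡ 1; y = λ·(27 - 1) - 45 ≡ 8. → (1, 8)
double: tangent at (1, 8): λ = (3·1² + 58)/(2·8) ≡ 61/16. 16⁻¹ ≡ 21 (mod 67) since 16·21 = 336 ≡ 1, so λ ≡ 61·21 ≡ 8.
  x = λ² - 1 - 1 = 64 - 2 ≡ 62; y = λ·(1 - 62) - 8 ≡ 40. → (62, 40)
double: tangent at (62, 40): λ = (3·62² + 58)/(2·40) ≡ 66/13. 13⁻¹ ≡ 31 (mod 67) since 13·31 = 403 ≡ 1, so λ ≡ 66·31 ≡ 36.
  x = λ² - 62 - 62 = 1296 - 124 ≡ 33; y = λ·(62 - 33) - 40 ≡ 66. → (33, 66)

(33, 66)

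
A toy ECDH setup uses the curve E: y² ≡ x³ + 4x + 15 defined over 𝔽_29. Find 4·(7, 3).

Write G = (7, 3).
Double-and-add on 4 = (100)₂. Start with G = (7, 3) for the leading 1-bit.
double: tangent at (7, 3): λ = (3·7² + 4)/(2·3) ≡ 6/6. 6⁻¹ ≡ 5 (mod 29) since 6·5 = 30 ≡ 1, so λ ≡ 6·5 ≡ 1.
  x = λ² - 7 - 7 = 1 - 14 ≡ 16; y = λ·(7 - 16) - 3 ≡ 17. → (16, 17)
double: tangent at (16, 17): λ = (3·16² + 4)/(2·17) ≡ 18/5. 5⁻¹ ≡ 6 (mod 29), so λ ≡ 18·6 ≡ 21.
  x = λ² - 16 - 16 = 441 - 32 ≡ 3; y = λ·(16 - 3) - 17 ≡ 24. → (3, 24)

(3, 24)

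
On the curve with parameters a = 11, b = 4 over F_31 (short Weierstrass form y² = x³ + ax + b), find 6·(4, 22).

(12, 29)

Write P = (4, 22).
Double-and-add on 6 = (110)₂. Start with P = (4, 22) for the leading 1-bit.
double: tangent at (4, 22): λ = (3·4² + 11)/(2·22) ≡ 28/13. 13⁻¹ ≡ 12 (mod 31) since 13·12 = 156 ≡ 1, so λ ≡ 28·12 ≡ 26.
  x = λ² - 4 - 4 = 676 - 8 ≡ 17; y = λ·(4 - 17) - 22 ≡ 12. → (17, 12)
add P: (17, 12) + (4, 22). λ = (22 - 12)/(4 - 17) ≡ 10/18 mod 31. 18⁻¹ ≡ 19 (mod 31) since 18·19 = 342 ≡ 1, so λ ≡ 4.
  x = λ² - 17 - 4 = 16 - 21 ≡ 26; y = λ·(17 - 26) - 12 ≡ 14. → (26, 14)
double: tangent at (26, 14): λ = (3·26² + 11)/(2·14) ≡ 24/28. 28⁻¹ ≡ 10 (mod 31) since 28·10 = 280 ≡ 1, so λ ≡ 24·10 ≡ 23.
  x = λ² - 26 - 26 = 529 - 52 ≡ 12; y = λ·(26 - 12) - 14 ≡ 29. → (12, 29)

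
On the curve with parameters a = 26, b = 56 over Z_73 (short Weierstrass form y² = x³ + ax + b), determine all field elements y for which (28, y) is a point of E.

x³ + 26x + 56 = 22736 ≡ 33 (mod 73).
33 is a non-residue mod 73; no y exists.

none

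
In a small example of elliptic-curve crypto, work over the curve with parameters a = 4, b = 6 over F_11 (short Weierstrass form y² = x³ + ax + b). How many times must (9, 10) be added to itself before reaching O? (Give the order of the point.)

4

2P: tangent at (9, 10): λ = (3·9² + 4)/(2·10) ≡ 5/9. 9⁻¹ ≡ 5 (mod 11), so λ ≡ 5·5 ≡ 3.
  x = λ² - 9 - 9 = 9 - 18 ≡ 2; y = λ·(9 - 2) - 10 ≡ 0. → (2, 0)
3P: (2, 0) + (9, 10). λ = (10 - 0)/(9 - 2) ≡ 10/7 mod 11. 7⁻¹ ≡ 8 (mod 11), so λ ≡ 3.
  x = λ² - 2 - 9 = 9 - 11 ≡ 9; y = λ·(2 - 9) - 0 ≡ 1. → (9, 1)
4P: (9, 1) + (9, 10): same x and y₁ ≡ -y₂, so the sum is O.
4P = O, so the order is 4.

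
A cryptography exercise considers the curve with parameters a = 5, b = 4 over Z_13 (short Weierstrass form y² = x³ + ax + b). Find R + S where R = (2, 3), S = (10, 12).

(2, 3) + (10, 12). λ = (12 - 3)/(10 - 2) ≡ 9/8 mod 13. 8⁻¹ ≡ 5 (mod 13), so λ ≡ 6.
  x = λ² - 2 - 10 = 36 - 12 ≡ 11; y = λ·(2 - 11) - 3 ≡ 8. → (11, 8)

(11, 8)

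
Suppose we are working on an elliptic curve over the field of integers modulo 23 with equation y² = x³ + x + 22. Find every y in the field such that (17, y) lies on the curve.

none

x³ + 1x + 22 = 4952 ≡ 7 (mod 23).
7 is a non-residue mod 23; no y exists.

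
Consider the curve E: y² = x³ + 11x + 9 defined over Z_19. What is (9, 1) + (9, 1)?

tangent at (9, 1): λ = (3·9² + 11)/(2·1) ≡ 7/2. 2⁻¹ ≡ 10 (mod 19), so λ ≡ 7·10 ≡ 13.
  x = λ² - 9 - 9 = 169 - 18 ≡ 18; y = λ·(9 - 18) - 1 ≡ 15. → (18, 15)

(18, 15)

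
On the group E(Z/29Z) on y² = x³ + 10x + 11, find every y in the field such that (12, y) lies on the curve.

x³ + 10x + 11 = 1859 ≡ 3 (mod 29).
3 is a non-residue mod 29; no y exists.

none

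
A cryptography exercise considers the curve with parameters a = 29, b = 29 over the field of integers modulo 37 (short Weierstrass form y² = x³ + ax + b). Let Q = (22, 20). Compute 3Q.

(30, 1)

Repeated addition: build up to 3Q.
2Q: tangent at (22, 20): λ = (3·22² + 29)/(2·20) ≡ 1/3. 3⁻¹ ≡ 25 (mod 37) since 3·25 = 75 ≡ 1, so λ ≡ 1·25 ≡ 25.
  x = λ² - 22 - 22 = 625 - 44 ≡ 26; y = λ·(22 - 26) - 20 ≡ 28. → (26, 28)
3Q: (26, 28) + (22, 20). λ = (20 - 28)/(22 - 26) ≡ 29/33 mod 37. 33⁻¹ ≡ 9 (mod 37), so λ ≡ 2.
  x = λ² - 26 - 22 = 4 - 48 ≡ 30; y = λ·(26 - 30) - 28 ≡ 1. → (30, 1)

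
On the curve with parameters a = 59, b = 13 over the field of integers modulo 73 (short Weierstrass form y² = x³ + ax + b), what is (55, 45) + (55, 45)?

(9, 18)

tangent at (55, 45): λ = (3·55² + 59)/(2·45) ≡ 9/17. 17⁻¹ ≡ 43 (mod 73), so λ ≡ 9·43 ≡ 22.
  x = λ² - 55 - 55 = 484 - 110 ≡ 9; y = λ·(55 - 9) - 45 ≡ 18. → (9, 18)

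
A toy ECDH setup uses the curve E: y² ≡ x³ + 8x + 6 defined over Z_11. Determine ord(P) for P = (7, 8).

2P: tangent at (7, 8): λ = (3·7² + 8)/(2·8) ≡ 1/5. 5⁻¹ ≡ 9 (mod 11), so λ ≡ 1·9 ≡ 9.
  x = λ² - 7 - 7 = 81 - 14 ≡ 1; y = λ·(7 - 1) - 8 ≡ 2. → (1, 2)
3P: (1, 2) + (7, 8). λ = (8 - 2)/(7 - 1) ≡ 6/6 mod 11. 6⁻¹ ≡ 2 (mod 11) since 6·2 = 12 ≡ 1, so λ ≡ 1.
  x = λ² - 1 - 7 = 1 - 8 ≡ 4; y = λ·(1 - 4) - 2 ≡ 6. → (4, 6)
4P: (4, 6) + (7, 8). λ = (8 - 6)/(7 - 4) ≡ 2/3 mod 11. 3⁻¹ ≡ 4 (mod 11), so λ ≡ 8.
  x = λ² - 4 - 7 = 64 - 11 ≡ 9; y = λ·(4 - 9) - 6 ≡ 9. → (9, 9)
5P: (9, 9) + (7, 8). λ = (8 - 9)/(7 - 9) ≡ 10/9 mod 11. 9⁻¹ ≡ 5 (mod 11), so λ ≡ 6.
  x = λ² - 9 - 7 = 36 - 16 ≡ 9; y = λ·(9 - 9) - 9 ≡ 2. → (9, 2)
6P: (9, 2) + (7, 8). λ = (8 - 2)/(7 - 9) ≡ 6/9 mod 11. 9⁻¹ ≡ 5 (mod 11), so λ ≡ 8.
  x = λ² - 9 - 7 = 64 - 16 ≡ 4; y = λ·(9 - 4) - 2 ≡ 5. → (4, 5)
7P: (4, 5) + (7, 8). λ = (8 - 5)/(7 - 4) ≡ 3/3 mod 11. 3⁻¹ ≡ 4 (mod 11) since 3·4 = 12 ≡ 1, so λ ≡ 1.
  x = λ² - 4 - 7 = 1 - 11 ≡ 1; y = λ·(4 - 1) - 5 ≡ 9. → (1, 9)
8P: (1, 9) + (7, 8). λ = (8 - 9)/(7 - 1) ≡ 10/6 mod 11. 6⁻¹ ≡ 2 (mod 11) since 6·2 = 12 ≡ 1, so λ ≡ 9.
  x = λ² - 1 - 7 = 81 - 8 ≡ 7; y = λ·(1 - 7) - 9 ≡ 3. → (7, 3)
9P: (7, 3) + (7, 8): same x and y₁ ≡ -y₂, so the sum is 𝒪.
9P = 𝒪, so the order is 9.

9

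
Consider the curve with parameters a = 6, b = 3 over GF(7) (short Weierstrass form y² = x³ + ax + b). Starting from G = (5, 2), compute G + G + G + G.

(5, 2)

Repeated addition: build up to 4G.
2G: tangent at (5, 2): λ = (3·5² + 6)/(2·2) ≡ 4/4. 4⁻¹ ≡ 2 (mod 7), so λ ≡ 4·2 ≡ 1.
  x = λ² - 5 - 5 = 1 - 10 ≡ 5; y = λ·(5 - 5) - 2 ≡ 5. → (5, 5)
3G: (5, 5) + (5, 2): same x and y₁ ≡ -y₂, so the sum is O.
4G: O + (5, 2) = (5, 2) (identity).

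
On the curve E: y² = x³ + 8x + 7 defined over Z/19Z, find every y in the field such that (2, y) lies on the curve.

x³ + 8x + 7 = 31 ≡ 12 (mod 19).
12 is a non-residue mod 19; no y exists.

none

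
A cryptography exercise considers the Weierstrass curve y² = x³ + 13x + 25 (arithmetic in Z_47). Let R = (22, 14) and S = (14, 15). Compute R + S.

(0, 42)

(22, 14) + (14, 15). λ = (15 - 14)/(14 - 22) ≡ 1/39 mod 47. 39⁻¹ ≡ 41 (mod 47) since 39·41 = 1599 ≡ 1, so λ ≡ 41.
  x = λ² - 22 - 14 = 1681 - 36 ≡ 0; y = λ·(22 - 0) - 14 ≡ 42. → (0, 42)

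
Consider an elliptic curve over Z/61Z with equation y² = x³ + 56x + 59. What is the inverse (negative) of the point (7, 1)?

-(7, 1) = (7, -1 mod 61) = (7, 60).

(7, 60)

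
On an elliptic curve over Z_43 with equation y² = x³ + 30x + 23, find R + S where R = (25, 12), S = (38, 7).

(29, 16)

(25, 12) + (38, 7). λ = (7 - 12)/(38 - 25) ≡ 38/13 mod 43. 13⁻¹ ≡ 10 (mod 43) since 13·10 = 130 ≡ 1, so λ ≡ 36.
  x = λ² - 25 - 38 = 1296 - 63 ≡ 29; y = λ·(25 - 29) - 12 ≡ 16. → (29, 16)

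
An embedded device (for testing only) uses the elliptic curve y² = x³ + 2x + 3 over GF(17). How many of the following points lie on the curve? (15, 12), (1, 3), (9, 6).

(15, 12): 12² ≡ 8, rhs ≡ 8 → on.
(1, 3): 3² ≡ 9, rhs ≡ 6 → off.
(9, 6): 6² ≡ 2, rhs ≡ 2 → on.

2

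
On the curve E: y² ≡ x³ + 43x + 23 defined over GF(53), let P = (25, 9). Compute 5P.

O

Repeated addition: build up to 5P.
2P: tangent at (25, 9): λ = (3·25² + 43)/(2·9) ≡ 10/18. 18⁻¹ ≡ 3 (mod 53) since 18·3 = 54 ≡ 1, so λ ≡ 10·3 ≡ 30.
  x = λ² - 25 - 25 = 900 - 50 ≡ 2; y = λ·(25 - 2) - 9 ≡ 45. → (2, 45)
3P: (2, 45) + (25, 9). λ = (9 - 45)/(25 - 2) ≡ 17/23 mod 53. 23⁻¹ ≡ 30 (mod 53), so λ ≡ 33.
  x = λ² - 2 - 25 = 1089 - 27 ≡ 2; y = λ·(2 - 2) - 45 ≡ 8. → (2, 8)
4P: (2, 8) + (25, 9). λ = (9 - 8)/(25 - 2) ≡ 1/23 mod 53. 23⁻¹ ≡ 30 (mod 53), so λ ≡ 30.
  x = λ² - 2 - 25 = 900 - 27 ≡ 25; y = λ·(2 - 25) - 8 ≡ 44. → (25, 44)
5P: (25, 44) + (25, 9): same x and y₁ ≡ -y₂, so the sum is O.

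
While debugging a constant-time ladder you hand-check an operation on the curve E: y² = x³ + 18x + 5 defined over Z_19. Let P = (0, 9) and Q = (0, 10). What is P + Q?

O

The two points share x = 0 and their y-coordinates satisfy 9 + 10 ≡ 0 (mod 19), so they are inverses. Their sum is the point at infinity.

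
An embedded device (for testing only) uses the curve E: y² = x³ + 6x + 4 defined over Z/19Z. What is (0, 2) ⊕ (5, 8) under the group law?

(0, 2) + (5, 8). λ = (8 - 2)/(5 - 0) ≡ 6/5 mod 19. 5⁻¹ ≡ 4 (mod 19), so λ ≡ 5.
  x = λ² - 0 - 5 = 25 - 5 ≡ 1; y = λ·(0 - 1) - 2 ≡ 12. → (1, 12)

(1, 12)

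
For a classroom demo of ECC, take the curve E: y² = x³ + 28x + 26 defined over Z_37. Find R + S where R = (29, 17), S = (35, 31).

(29, 17) + (35, 31). λ = (31 - 17)/(35 - 29) ≡ 14/6 mod 37. 6⁻¹ ≡ 31 (mod 37) since 6·31 = 186 ≡ 1, so λ ≡ 27.
  x = λ² - 29 - 35 = 729 - 64 ≡ 36; y = λ·(29 - 36) - 17 ≡ 16. → (36, 16)

(36, 16)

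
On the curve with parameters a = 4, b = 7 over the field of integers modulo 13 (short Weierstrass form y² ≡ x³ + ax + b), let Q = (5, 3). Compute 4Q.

(2, 6)

Double-and-add on 4 = (100)₂. Start with Q = (5, 3) for the leading 1-bit.
double: tangent at (5, 3): λ = (3·5² + 4)/(2·3) ≡ 1/6. 6⁻¹ ≡ 11 (mod 13) since 6·11 = 66 ≡ 1, so λ ≡ 1·11 ≡ 11.
  x = λ² - 5 - 5 = 121 - 10 ≡ 7; y = λ·(5 - 7) - 3 ≡ 1. → (7, 1)
double: tangent at (7, 1): λ = (3·7² + 4)/(2·1) ≡ 8/2. 2⁻¹ ≡ 7 (mod 13), so λ ≡ 8·7 ≡ 4.
  x = λ² - 7 - 7 = 16 - 14 ≡ 2; y = λ·(7 - 2) - 1 ≡ 6. → (2, 6)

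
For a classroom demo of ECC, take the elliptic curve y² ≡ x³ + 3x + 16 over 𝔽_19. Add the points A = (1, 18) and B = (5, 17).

(1, 18) + (5, 17). λ = (17 - 18)/(5 - 1) ≡ 18/4 mod 19. 4⁻¹ ≡ 5 (mod 19), so λ ≡ 14.
  x = λ² - 1 - 5 = 196 - 6 ≡ 0; y = λ·(1 - 0) - 18 ≡ 15. → (0, 15)

(0, 15)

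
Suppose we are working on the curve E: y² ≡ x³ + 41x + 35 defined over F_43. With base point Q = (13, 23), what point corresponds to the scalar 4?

(21, 40)

Double-and-add on 4 = (100)₂. Start with Q = (13, 23) for the leading 1-bit.
double: tangent at (13, 23): λ = (3·13² + 41)/(2·23) ≡ 32/3. 3⁻¹ ≡ 29 (mod 43), so λ ≡ 32·29 ≡ 25.
  x = λ² - 13 - 13 = 625 - 26 ≡ 40; y = λ·(13 - 40) - 23 ≡ 33. → (40, 33)
double: tangent at (40, 33): λ = (3·40² + 41)/(2·33) ≡ 25/23. 23⁻¹ ≡ 15 (mod 43), so λ ≡ 25·15 ≡ 31.
  x = λ² - 40 - 40 = 961 - 80 ≡ 21; y = λ·(40 - 21) - 33 ≡ 40. → (21, 40)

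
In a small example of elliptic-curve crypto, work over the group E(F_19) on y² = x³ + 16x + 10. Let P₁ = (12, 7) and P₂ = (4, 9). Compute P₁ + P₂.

(9, 16)

(12, 7) + (4, 9). λ = (9 - 7)/(4 - 12) ≡ 2/11 mod 19. 11⁻¹ ≡ 7 (mod 19), so λ ≡ 14.
  x = λ² - 12 - 4 = 196 - 16 ≡ 9; y = λ·(12 - 9) - 7 ≡ 16. → (9, 16)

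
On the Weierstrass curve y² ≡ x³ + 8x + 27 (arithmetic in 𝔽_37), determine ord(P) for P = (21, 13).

2P: tangent at (21, 13): λ = (3·21² + 8)/(2·13) ≡ 36/26. 26⁻¹ ≡ 10 (mod 37), so λ ≡ 36·10 ≡ 27.
  x = λ² - 21 - 21 = 729 - 42 ≡ 21; y = λ·(21 - 21) - 13 ≡ 24. → (21, 24)
3P: (21, 24) + (21, 13): same x and y₁ ≡ -y₂, so the sum is 𝒪.
3P = 𝒪, so the order is 3.

3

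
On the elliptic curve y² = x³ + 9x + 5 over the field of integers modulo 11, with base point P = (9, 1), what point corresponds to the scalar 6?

(9, 10)

Repeated addition: build up to 6P.
2P: tangent at (9, 1): λ = (3·9² + 9)/(2·1) ≡ 10/2. 2⁻¹ ≡ 6 (mod 11), so λ ≡ 10·6 ≡ 5.
  x = λ² - 9 - 9 = 25 - 18 ≡ 7; y = λ·(9 - 7) - 1 ≡ 9. → (7, 9)
3P: (7, 9) + (9, 1). λ = (1 - 9)/(9 - 7) ≡ 3/2 mod 11. 2⁻¹ ≡ 6 (mod 11), so λ ≡ 7.
  x = λ² - 7 - 9 = 49 - 16 ≡ 0; y = λ·(7 - 0) - 9 ≡ 7. → (0, 7)
4P: (0, 7) + (9, 1). λ = (1 - 7)/(9 - 0) ≡ 5/9 mod 11. 9⁻¹ ≡ 5 (mod 11), so λ ≡ 3.
  x = λ² - 0 - 9 = 9 - 9 ≡ 0; y = λ·(0 - 0) - 7 ≡ 4. → (0, 4)
5P: (0, 4) + (9, 1). λ = (1 - 4)/(9 - 0) ≡ 8/9 mod 11. 9⁻¹ ≡ 5 (mod 11), so λ ≡ 7.
  x = λ² - 0 - 9 = 49 - 9 ≡ 7; y = λ·(0 - 7) - 4 ≡ 2. → (7, 2)
6P: (7, 2) + (9, 1). λ = (1 - 2)/(9 - 7) ≡ 10/2 mod 11. 2⁻¹ ≡ 6 (mod 11), so λ ≡ 5.
  x = λ² - 7 - 9 = 25 - 16 ≡ 9; y = λ·(7 - 9) - 2 ≡ 10. → (9, 10)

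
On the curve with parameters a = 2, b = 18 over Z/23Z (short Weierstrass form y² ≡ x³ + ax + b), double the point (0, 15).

(9, 12)

tangent at (0, 15): λ = (3·0² + 2)/(2·15) ≡ 2/7. 7⁻¹ ≡ 10 (mod 23) since 7·10 = 70 ≡ 1, so λ ≡ 2·10 ≡ 20.
  x = λ² - 0 - 0 = 400 - 0 ≡ 9; y = λ·(0 - 9) - 15 ≡ 12. → (9, 12)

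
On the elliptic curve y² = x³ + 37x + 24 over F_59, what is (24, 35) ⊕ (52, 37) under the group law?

(11, 46)

(24, 35) + (52, 37). λ = (37 - 35)/(52 - 24) ≡ 2/28 mod 59. 28⁻¹ ≡ 19 (mod 59), so λ ≡ 38.
  x = λ² - 24 - 52 = 1444 - 76 ≡ 11; y = λ·(24 - 11) - 35 ≡ 46. → (11, 46)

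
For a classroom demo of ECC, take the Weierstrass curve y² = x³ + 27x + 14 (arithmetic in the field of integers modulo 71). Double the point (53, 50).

(66, 31)

tangent at (53, 50): λ = (3·53² + 27)/(2·50) ≡ 5/29. 29⁻¹ ≡ 49 (mod 71) since 29·49 = 1421 ≡ 1, so λ ≡ 5·49 ≡ 32.
  x = λ² - 53 - 53 = 1024 - 106 ≡ 66; y = λ·(53 - 66) - 50 ≡ 31. → (66, 31)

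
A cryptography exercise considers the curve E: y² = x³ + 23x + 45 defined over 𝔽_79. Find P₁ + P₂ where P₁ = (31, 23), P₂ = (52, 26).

(31, 23) + (52, 26). λ = (26 - 23)/(52 - 31) ≡ 3/21 mod 79. 21⁻¹ ≡ 64 (mod 79) since 21·64 = 1344 ≡ 1, so λ ≡ 34.
  x = λ² - 31 - 52 = 1156 - 83 ≡ 46; y = λ·(31 - 46) - 23 ≡ 20. → (46, 20)

(46, 20)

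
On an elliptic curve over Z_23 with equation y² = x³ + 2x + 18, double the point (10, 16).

tangent at (10, 16): λ = (3·10² + 2)/(2·16) ≡ 3/9. 9⁻¹ ≡ 18 (mod 23) since 9·18 = 162 ≡ 1, so λ ≡ 3·18 ≡ 8.
  x = λ² - 10 - 10 = 64 - 20 ≡ 21; y = λ·(10 - 21) - 16 ≡ 11. → (21, 11)

(21, 11)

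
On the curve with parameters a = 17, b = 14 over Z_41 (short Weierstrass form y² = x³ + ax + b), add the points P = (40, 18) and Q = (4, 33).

(6, 2)

(40, 18) + (4, 33). λ = (33 - 18)/(4 - 40) ≡ 15/5 mod 41. 5⁻¹ ≡ 33 (mod 41), so λ ≡ 3.
  x = λ² - 40 - 4 = 9 - 44 ≡ 6; y = λ·(40 - 6) - 18 ≡ 2. → (6, 2)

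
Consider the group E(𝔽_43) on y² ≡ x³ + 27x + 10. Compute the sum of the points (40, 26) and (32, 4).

(40, 26) + (32, 4). λ = (4 - 26)/(32 - 40) ≡ 21/35 mod 43. 35⁻¹ ≡ 16 (mod 43) since 35·16 = 560 ≡ 1, so λ ≡ 35.
  x = λ² - 40 - 32 = 1225 - 72 ≡ 35; y = λ·(40 - 35) - 26 ≡ 20. → (35, 20)

(35, 20)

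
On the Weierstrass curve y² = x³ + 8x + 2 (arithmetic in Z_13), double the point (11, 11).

(3, 1)

tangent at (11, 11): λ = (3·11² + 8)/(2·11) ≡ 7/9. 9⁻¹ ≡ 3 (mod 13), so λ ≡ 7·3 ≡ 8.
  x = λ² - 11 - 11 = 64 - 22 ≡ 3; y = λ·(11 - 3) - 11 ≡ 1. → (3, 1)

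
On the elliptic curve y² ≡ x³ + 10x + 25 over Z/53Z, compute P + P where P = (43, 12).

(26, 0)

tangent at (43, 12): λ = (3·43² + 10)/(2·12) ≡ 45/24. 24⁻¹ ≡ 42 (mod 53) since 24·42 = 1008 ≡ 1, so λ ≡ 45·42 ≡ 35.
  x = λ² - 43 - 43 = 1225 - 86 ≡ 26; y = λ·(43 - 26) - 12 ≡ 0. → (26, 0)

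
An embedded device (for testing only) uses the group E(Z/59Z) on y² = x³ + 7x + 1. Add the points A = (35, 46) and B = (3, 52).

(48, 56)

(35, 46) + (3, 52). λ = (52 - 46)/(3 - 35) ≡ 6/27 mod 59. 27⁻¹ ≡ 35 (mod 59), so λ ≡ 33.
  x = λ² - 35 - 3 = 1089 - 38 ≡ 48; y = λ·(35 - 48) - 46 ≡ 56. → (48, 56)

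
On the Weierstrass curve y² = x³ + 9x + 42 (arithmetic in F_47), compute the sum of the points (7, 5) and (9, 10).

(7, 5) + (9, 10). λ = (10 - 5)/(9 - 7) ≡ 5/2 mod 47. 2⁻¹ ≡ 24 (mod 47) since 2·24 = 48 ≡ 1, so λ ≡ 26.
  x = λ² - 7 - 9 = 676 - 16 ≡ 2; y = λ·(7 - 2) - 5 ≡ 31. → (2, 31)

(2, 31)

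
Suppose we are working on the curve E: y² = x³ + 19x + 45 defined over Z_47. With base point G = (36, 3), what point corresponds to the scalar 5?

Repeated addition: build up to 5G.
2G: tangent at (36, 3): λ = (3·36² + 19)/(2·3) ≡ 6/6. 6⁻¹ ≡ 8 (mod 47), so λ ≡ 6·8 ≡ 1.
  x = λ² - 36 - 36 = 1 - 72 ≡ 23; y = λ·(36 - 23) - 3 ≡ 10. → (23, 10)
3G: (23, 10) + (36, 3). λ = (3 - 10)/(36 - 23) ≡ 40/13 mod 47. 13⁻¹ ≡ 29 (mod 47), so λ ≡ 32.
  x = λ² - 23 - 36 = 1024 - 59 ≡ 25; y = λ·(23 - 25) - 10 ≡ 20. → (25, 20)
4G: (25, 20) + (36, 3). λ = (3 - 20)/(36 - 25) ≡ 30/11 mod 47. 11⁻¹ ≡ 30 (mod 47) since 11·30 = 330 ≡ 1, so λ ≡ 7.
  x = λ² - 25 - 36 = 49 - 61 ≡ 35; y = λ·(25 - 35) - 20 ≡ 4. → (35, 4)
5G: (35, 4) + (36, 3). λ = (3 - 4)/(36 - 35) ≡ 46/1 mod 47. 1⁻¹ ≡ 1 (mod 47) since 1·1 = 1 ≡ 1, so λ ≡ 46.
  x = λ² - 35 - 36 = 2116 - 71 ≡ 24; y = λ·(35 - 24) - 4 ≡ 32. → (24, 32)

(24, 32)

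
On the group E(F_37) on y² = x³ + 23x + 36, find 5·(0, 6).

(9, 26)

Write P = (0, 6).
Double-and-add on 5 = (101)₂. Start with P = (0, 6) for the leading 1-bit.
double: tangent at (0, 6): λ = (3·0² + 23)/(2·6) ≡ 23/12. 12⁻¹ ≡ 34 (mod 37) since 12·34 = 408 ≡ 1, so λ ≡ 23·34 ≡ 5.
  x = λ² - 0 - 0 = 25 - 0 ≡ 25; y = λ·(0 - 25) - 6 ≡ 17. → (25, 17)
double: tangent at (25, 17): λ = (3·25² + 23)/(2·17) ≡ 11/34. 34⁻¹ ≡ 12 (mod 37), so λ ≡ 11·12 ≡ 21.
  x = λ² - 25 - 25 = 441 - 50 ≡ 21; y = λ·(25 - 21) - 17 ≡ 30. → (21, 30)
add P: (21, 30) + (0, 6). λ = (6 - 30)/(0 - 21) ≡ 13/16 mod 37. 16⁻¹ ≡ 7 (mod 37) since 16·7 = 112 ≡ 1, so λ ≡ 17.
  x = λ² - 21 - 0 = 289 - 21 ≡ 9; y = λ·(21 - 9) - 30 ≡ 26. → (9, 26)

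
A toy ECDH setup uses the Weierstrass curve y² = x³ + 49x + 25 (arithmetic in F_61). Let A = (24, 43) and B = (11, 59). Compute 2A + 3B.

(16, 56)

First 2A:
Repeated addition: build up to 2A.
2A: tangent at (24, 43): λ = (3·24² + 49)/(2·43) ≡ 8/25. 25⁻¹ ≡ 22 (mod 61), so λ ≡ 8·22 ≡ 54.
  x = λ² - 24 - 24 = 2916 - 48 ≡ 1; y = λ·(24 - 1) - 43 ≡ 40. → (1, 40)
2A = (1, 40).
Next 3B:
Repeated addition: build up to 3B.
2B: tangent at (11, 59): λ = (3·11² + 49)/(2·59) ≡ 46/57. 57⁻¹ ≡ 15 (mod 61) since 57·15 = 855 ≡ 1, so λ ≡ 46·15 ≡ 19.
  x = λ² - 11 - 11 = 361 - 22 ≡ 34; y = λ·(11 - 34) - 59 ≡ 53. → (34, 53)
3B: (34, 53) + (11, 59). λ = (59 - 53)/(11 - 34) ≡ 6/38 mod 61. 38⁻¹ ≡ 53 (mod 61), so λ ≡ 13.
  x = λ² - 34 - 11 = 169 - 45 ≡ 2; y = λ·(34 - 2) - 53 ≡ 58. → (2, 58)
3B = (2, 58).
Finally 2A + 3B:
(1, 40) + (2, 58). λ = (58 - 40)/(2 - 1) ≡ 18/1 mod 61. 1⁻¹ ≡ 1 (mod 61), so λ ≡ 18.
  x = λ² - 1 - 2 = 324 - 3 ≡ 16; y = λ·(1 - 16) - 40 ≡ 56. → (16, 56)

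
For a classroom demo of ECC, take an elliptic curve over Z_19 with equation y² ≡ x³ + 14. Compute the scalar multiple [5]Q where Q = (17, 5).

(13, 11)

Double-and-add on 5 = (101)₂. Start with Q = (17, 5) for the leading 1-bit.
double: tangent at (17, 5): λ = (3·17² + 0)/(2·5) ≡ 12/10. 10⁻¹ ≡ 2 (mod 19), so λ ≡ 12·2 ≡ 5.
  x = λ² - 17 - 17 = 25 - 34 ≡ 10; y = λ·(17 - 10) - 5 ≡ 11. → (10, 11)
double: tangent at (10, 11): λ = (3·10² + 0)/(2·11) ≡ 15/3. 3⁻¹ ≡ 13 (mod 19), so λ ≡ 15·13 ≡ 5.
  x = λ² - 10 - 10 = 25 - 20 ≡ 5; y = λ·(10 - 5) - 11 ≡ 14. → (5, 14)
add Q: (5, 14) + (17, 5). λ = (5 - 14)/(17 - 5) ≡ 10/12 mod 19. 12⁻¹ ≡ 8 (mod 19) since 12·8 = 96 ≡ 1, so λ ≡ 4.
  x = λ² - 5 - 17 = 16 - 22 ≡ 13; y = λ·(5 - 13) - 14 ≡ 11. → (13, 11)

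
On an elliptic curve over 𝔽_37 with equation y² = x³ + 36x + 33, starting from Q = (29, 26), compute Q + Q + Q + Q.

Double-and-add on 4 = (100)₂. Start with Q = (29, 26) for the leading 1-bit.
double: tangent at (29, 26): λ = (3·29² + 36)/(2·26) ≡ 6/15. 15⁻¹ ≡ 5 (mod 37), so λ ≡ 6·5 ≡ 30.
  x = λ² - 29 - 29 = 900 - 58 ≡ 28; y = λ·(29 - 28) - 26 ≡ 4. → (28, 4)
double: tangent at (28, 4): λ = (3·28² + 36)/(2·4) ≡ 20/8. 8⁻¹ ≡ 14 (mod 37), so λ ≡ 20·14 ≡ 21.
  x = λ² - 28 - 28 = 441 - 56 ≡ 15; y = λ·(28 - 15) - 4 ≡ 10. → (15, 10)

(15, 10)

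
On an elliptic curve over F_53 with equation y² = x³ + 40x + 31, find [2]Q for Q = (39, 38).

(17, 35)

tangent at (39, 38): λ = (3·39² + 40)/(2·38) ≡ 45/23. 23⁻¹ ≡ 30 (mod 53), so λ ≡ 45·30 ≡ 25.
  x = λ² - 39 - 39 = 625 - 78 ≡ 17; y = λ·(39 - 17) - 38 ≡ 35. → (17, 35)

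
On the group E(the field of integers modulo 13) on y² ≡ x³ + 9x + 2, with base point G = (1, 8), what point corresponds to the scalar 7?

(1, 8)

Double-and-add on 7 = (111)₂. Start with G = (1, 8) for the leading 1-bit.
double: tangent at (1, 8): λ = (3·1² + 9)/(2·8) ≡ 12/3. 3⁻¹ ≡ 9 (mod 13) since 3·9 = 27 ≡ 1, so λ ≡ 12·9 ≡ 4.
  x = λ² - 1 - 1 = 16 - 2 ≡ 1; y = λ·(1 - 1) - 8 ≡ 5. → (1, 5)
add G: (1, 5) + (1, 8): same x and y₁ ≡ -y₂, so the sum is 𝒪.
double: 𝒪 + 𝒪 = 𝒪 (identity).
add G: 𝒪 + (1, 8) = (1, 8) (identity).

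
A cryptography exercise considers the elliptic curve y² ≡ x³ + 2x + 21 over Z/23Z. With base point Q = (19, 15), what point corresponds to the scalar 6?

Repeated addition: build up to 6Q.
2Q: tangent at (19, 15): λ = (3·19² + 2)/(2·15) ≡ 4/7. 7⁻¹ ≡ 10 (mod 23), so λ ≡ 4·10 ≡ 17.
  x = λ² - 19 - 19 = 289 - 38 ≡ 21; y = λ·(19 - 21) - 15 ≡ 20. → (21, 20)
3Q: (21, 20) + (19, 15). λ = (15 - 20)/(19 - 21) ≡ 18/21 mod 23. 21⁻¹ ≡ 11 (mod 23), so λ ≡ 14.
  x = λ² - 21 - 19 = 196 - 40 ≡ 18; y = λ·(21 - 18) - 20 ≡ 22. → (18, 22)
4Q: (18, 22) + (19, 15). λ = (15 - 22)/(19 - 18) ≡ 16/1 mod 23. 1⁻¹ ≡ 1 (mod 23) since 1·1 = 1 ≡ 1, so λ ≡ 16.
  x = λ² - 18 - 19 = 256 - 37 ≡ 12; y = λ·(18 - 12) - 22 ≡ 5. → (12, 5)
5Q: (12, 5) + (19, 15). λ = (15 - 5)/(19 - 12) ≡ 10/7 mod 23. 7⁻¹ ≡ 10 (mod 23) since 7·10 = 70 ≡ 1, so λ ≡ 8.
  x = λ² - 12 - 19 = 64 - 31 ≡ 10; y = λ·(12 - 10) - 5 ≡ 11. → (10, 11)
6Q: (10, 11) + (19, 15). λ = (15 - 11)/(19 - 10) ≡ 4/9 mod 23. 9⁻¹ ≡ 18 (mod 23), so λ ≡ 3.
  x = λ² - 10 - 19 = 9 - 29 ≡ 3; y = λ·(10 - 3) - 11 ≡ 10. → (3, 10)

(3, 10)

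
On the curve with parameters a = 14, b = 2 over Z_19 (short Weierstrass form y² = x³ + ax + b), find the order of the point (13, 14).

2P: tangent at (13, 14): λ = (3·13² + 14)/(2·14) ≡ 8/9. 9⁻¹ ≡ 17 (mod 19) since 9·17 = 153 ≡ 1, so λ ≡ 8·17 ≡ 3.
  x = λ² - 13 - 13 = 9 - 26 ≡ 2; y = λ·(13 - 2) - 14 ≡ 0. → (2, 0)
3P: (2, 0) + (13, 14). λ = (14 - 0)/(13 - 2) ≡ 14/11 mod 19. 11⁻¹ ≡ 7 (mod 19) since 11·7 = 77 ≡ 1, so λ ≡ 3.
  x = λ² - 2 - 13 = 9 - 15 ≡ 13; y = λ·(2 - 13) - 0 ≡ 5. → (13, 5)
4P: (13, 5) + (13, 14): same x and y₁ ≡ -y₂, so the sum is O.
4P = O, so the order is 4.

4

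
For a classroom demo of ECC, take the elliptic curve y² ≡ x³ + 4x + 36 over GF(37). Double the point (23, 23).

(28, 14)

tangent at (23, 23): λ = (3·23² + 4)/(2·23) ≡ 0/9. 9⁻¹ ≡ 33 (mod 37), so λ ≡ 0·33 ≡ 0.
  x = λ² - 23 - 23 = 0 - 46 ≡ 28; y = λ·(23 - 28) - 23 ≡ 14. → (28, 14)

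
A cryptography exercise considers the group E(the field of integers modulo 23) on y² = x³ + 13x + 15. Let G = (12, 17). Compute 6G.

(7, 9)

Double-and-add on 6 = (110)₂. Start with G = (12, 17) for the leading 1-bit.
double: tangent at (12, 17): λ = (3·12² + 13)/(2·17) ≡ 8/11. 11⁻¹ ≡ 21 (mod 23) since 11·21 = 231 ≡ 1, so λ ≡ 8·21 ≡ 7.
  x = λ² - 12 - 12 = 49 - 24 ≡ 2; y = λ·(12 - 2) - 17 ≡ 7. → (2, 7)
add G: (2, 7) + (12, 17). λ = (17 - 7)/(12 - 2) ≡ 10/10 mod 23. 10⁻¹ ≡ 7 (mod 23), so λ ≡ 1.
  x = λ² - 2 - 12 = 1 - 14 ≡ 10; y = λ·(2 - 10) - 7 ≡ 8. → (10, 8)
double: tangent at (10, 8): λ = (3·10² + 13)/(2·8) ≡ 14/16. 16⁻¹ ≡ 13 (mod 23), so λ ≡ 14·13 ≡ 21.
  x = λ² - 10 - 10 = 441 - 20 ≡ 7; y = λ·(10 - 7) - 8 ≡ 9. → (7, 9)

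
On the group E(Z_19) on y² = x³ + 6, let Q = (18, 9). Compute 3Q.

Repeated addition: build up to 3Q.
2Q: tangent at (18, 9): λ = (3·18² + 0)/(2·9) ≡ 3/18. 18⁻¹ ≡ 18 (mod 19), so λ ≡ 3·18 ≡ 16.
  x = λ² - 18 - 18 = 256 - 36 ≡ 11; y = λ·(18 - 11) - 9 ≡ 8. → (11, 8)
3Q: (11, 8) + (18, 9). λ = (9 - 8)/(18 - 11) ≡ 1/7 mod 19. 7⁻¹ ≡ 11 (mod 19), so λ ≡ 11.
  x = λ² - 11 - 18 = 121 - 29 ≡ 16; y = λ·(11 - 16) - 8 ≡ 13. → (16, 13)

(16, 13)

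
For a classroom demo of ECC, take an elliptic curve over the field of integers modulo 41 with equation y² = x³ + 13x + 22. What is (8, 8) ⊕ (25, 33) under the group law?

(13, 16)

(8, 8) + (25, 33). λ = (33 - 8)/(25 - 8) ≡ 25/17 mod 41. 17⁻¹ ≡ 29 (mod 41), so λ ≡ 28.
  x = λ² - 8 - 25 = 784 - 33 ≡ 13; y = λ·(8 - 13) - 8 ≡ 16. → (13, 16)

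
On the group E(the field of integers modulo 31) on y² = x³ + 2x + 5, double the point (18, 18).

tangent at (18, 18): λ = (3·18² + 2)/(2·18) ≡ 13/5. 5⁻¹ ≡ 25 (mod 31), so λ ≡ 13·25 ≡ 15.
  x = λ² - 18 - 18 = 225 - 36 ≡ 3; y = λ·(18 - 3) - 18 ≡ 21. → (3, 21)

(3, 21)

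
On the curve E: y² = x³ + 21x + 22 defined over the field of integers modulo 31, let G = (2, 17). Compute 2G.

(24, 20)

tangent at (2, 17): λ = (3·2² + 21)/(2·17) ≡ 2/3. 3⁻¹ ≡ 21 (mod 31) since 3·21 = 63 ≡ 1, so λ ≡ 2·21 ≡ 11.
  x = λ² - 2 - 2 = 121 - 4 ≡ 24; y = λ·(2 - 24) - 17 ≡ 20. → (24, 20)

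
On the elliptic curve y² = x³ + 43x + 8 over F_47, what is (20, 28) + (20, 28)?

tangent at (20, 28): λ = (3·20² + 43)/(2·28) ≡ 21/9. 9⁻¹ ≡ 21 (mod 47), so λ ≡ 21·21 ≡ 18.
  x = λ² - 20 - 20 = 324 - 40 ≡ 2; y = λ·(20 - 2) - 28 ≡ 14. → (2, 14)

(2, 14)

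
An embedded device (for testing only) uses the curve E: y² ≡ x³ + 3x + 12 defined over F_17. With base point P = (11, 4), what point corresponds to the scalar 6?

(15, 7)

Double-and-add on 6 = (110)₂. Start with P = (11, 4) for the leading 1-bit.
double: tangent at (11, 4): λ = (3·11² + 3)/(2·4) ≡ 9/8. 8⁻¹ ≡ 15 (mod 17) since 8·15 = 120 ≡ 1, so λ ≡ 9·15 ≡ 16.
  x = λ² - 11 - 11 = 256 - 22 ≡ 13; y = λ·(11 - 13) - 4 ≡ 15. → (13, 15)
add P: (13, 15) + (11, 4). λ = (4 - 15)/(11 - 13) ≡ 6/15 mod 17. 15⁻¹ ≡ 8 (mod 17) since 15·8 = 120 ≡ 1, so λ ≡ 14.
  x = λ² - 13 - 11 = 196 - 24 ≡ 2; y = λ·(13 - 2) - 15 ≡ 3. → (2, 3)
double: tangent at (2, 3): λ = (3·2² + 3)/(2·3) ≡ 15/6. 6⁻¹ ≡ 3 (mod 17), so λ ≡ 15·3 ≡ 11.
  x = λ² - 2 - 2 = 121 - 4 ≡ 15; y = λ·(2 - 15) - 3 ≡ 7. → (15, 7)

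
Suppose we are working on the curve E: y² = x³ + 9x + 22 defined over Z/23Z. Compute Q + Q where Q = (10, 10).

(9, 2)

tangent at (10, 10): λ = (3·10² + 9)/(2·10) ≡ 10/20. 20⁻¹ ≡ 15 (mod 23) since 20·15 = 300 ≡ 1, so λ ≡ 10·15 ≡ 12.
  x = λ² - 10 - 10 = 144 - 20 ≡ 9; y = λ·(10 - 9) - 10 ≡ 2. → (9, 2)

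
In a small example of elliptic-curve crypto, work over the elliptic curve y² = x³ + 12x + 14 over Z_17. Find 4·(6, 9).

Write G = (6, 9).
Double-and-add on 4 = (100)₂. Start with G = (6, 9) for the leading 1-bit.
double: tangent at (6, 9): λ = (3·6² + 12)/(2·9) ≡ 1/1. 1⁻¹ ≡ 1 (mod 17) since 1·1 = 1 ≡ 1, so λ ≡ 1·1 ≡ 1.
  x = λ² - 6 - 6 = 1 - 12 ≡ 6; y = λ·(6 - 6) - 9 ≡ 8. → (6, 8)
double: tangent at (6, 8): λ = (3·6² + 12)/(2·8) ≡ 1/16. 16⁻¹ ≡ 16 (mod 17) since 16·16 = 256 ≡ 1, so λ ≡ 1·16 ≡ 16.
  x = λ² - 6 - 6 = 256 - 12 ≡ 6; y = λ·(6 - 6) - 8 ≡ 9. → (6, 9)

(6, 9)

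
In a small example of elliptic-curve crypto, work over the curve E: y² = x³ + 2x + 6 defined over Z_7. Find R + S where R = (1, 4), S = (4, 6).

(1, 4) + (4, 6). λ = (6 - 4)/(4 - 1) ≡ 2/3 mod 7. 3⁻¹ ≡ 5 (mod 7), so λ ≡ 3.
  x = λ² - 1 - 4 = 9 - 5 ≡ 4; y = λ·(1 - 4) - 4 ≡ 1. → (4, 1)

(4, 1)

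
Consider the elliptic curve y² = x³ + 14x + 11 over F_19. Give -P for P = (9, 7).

(9, 12)

-(9, 7) = (9, -7 mod 19) = (9, 12).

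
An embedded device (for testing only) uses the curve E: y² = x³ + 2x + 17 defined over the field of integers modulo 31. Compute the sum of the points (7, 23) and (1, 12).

(7, 23) + (1, 12). λ = (12 - 23)/(1 - 7) ≡ 20/25 mod 31. 25⁻¹ ≡ 5 (mod 31) since 25·5 = 125 ≡ 1, so λ ≡ 7.
  x = λ² - 7 - 1 = 49 - 8 ≡ 10; y = λ·(7 - 10) - 23 ≡ 18. → (10, 18)

(10, 18)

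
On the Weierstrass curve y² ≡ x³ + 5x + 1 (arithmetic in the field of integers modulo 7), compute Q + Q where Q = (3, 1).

(5, 2)

tangent at (3, 1): λ = (3·3² + 5)/(2·1) ≡ 4/2. 2⁻¹ ≡ 4 (mod 7) since 2·4 = 8 ≡ 1, so λ ≡ 4·4 ≡ 2.
  x = λ² - 3 - 3 = 4 - 6 ≡ 5; y = λ·(3 - 5) - 1 ≡ 2. → (5, 2)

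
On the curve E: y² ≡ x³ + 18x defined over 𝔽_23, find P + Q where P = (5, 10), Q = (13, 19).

(5, 10) + (13, 19). λ = (19 - 10)/(13 - 5) ≡ 9/8 mod 23. 8⁻¹ ≡ 3 (mod 23), so λ ≡ 4.
  x = λ² - 5 - 13 = 16 - 18 ≡ 21; y = λ·(5 - 21) - 10 ≡ 18. → (21, 18)

(21, 18)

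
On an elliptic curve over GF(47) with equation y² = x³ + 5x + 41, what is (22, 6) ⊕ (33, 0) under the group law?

(22, 6) + (33, 0). λ = (0 - 6)/(33 - 22) ≡ 41/11 mod 47. 11⁻¹ ≡ 30 (mod 47), so λ ≡ 8.
  x = λ² - 22 - 33 = 64 - 55 ≡ 9; y = λ·(22 - 9) - 6 ≡ 4. → (9, 4)

(9, 4)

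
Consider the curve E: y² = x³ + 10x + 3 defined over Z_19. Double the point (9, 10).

(18, 12)

tangent at (9, 10): λ = (3·9² + 10)/(2·10) ≡ 6/1. 1⁻¹ ≡ 1 (mod 19) since 1·1 = 1 ≡ 1, so λ ≡ 6·1 ≡ 6.
  x = λ² - 9 - 9 = 36 - 18 ≡ 18; y = λ·(9 - 18) - 10 ≡ 12. → (18, 12)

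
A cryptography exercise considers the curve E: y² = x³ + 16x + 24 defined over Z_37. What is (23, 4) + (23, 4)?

tangent at (23, 4): λ = (3·23² + 16)/(2·4) ≡ 12/8. 8⁻¹ ≡ 14 (mod 37), so λ ≡ 12·14 ≡ 20.
  x = λ² - 23 - 23 = 400 - 46 ≡ 21; y = λ·(23 - 21) - 4 ≡ 36. → (21, 36)

(21, 36)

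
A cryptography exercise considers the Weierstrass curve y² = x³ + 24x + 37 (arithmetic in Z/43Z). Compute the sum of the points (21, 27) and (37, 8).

(21, 27) + (37, 8). λ = (8 - 27)/(37 - 21) ≡ 24/16 mod 43. 16⁻¹ ≡ 35 (mod 43) since 16·35 = 560 ≡ 1, so λ ≡ 23.
  x = λ² - 21 - 37 = 529 - 58 ≡ 41; y = λ·(21 - 41) - 27 ≡ 29. → (41, 29)

(41, 29)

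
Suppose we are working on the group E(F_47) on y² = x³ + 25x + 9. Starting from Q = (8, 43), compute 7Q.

(36, 1)

Double-and-add on 7 = (111)₂. Start with Q = (8, 43) for the leading 1-bit.
double: tangent at (8, 43): λ = (3·8² + 25)/(2·43) ≡ 29/39. 39⁻¹ ≡ 41 (mod 47) since 39·41 = 1599 ≡ 1, so λ ≡ 29·41 ≡ 14.
  x = λ² - 8 - 8 = 196 - 16 ≡ 39; y = λ·(8 - 39) - 43 ≡ 40. → (39, 40)
add Q: (39, 40) + (8, 43). λ = (43 - 40)/(8 - 39) ≡ 3/16 mod 47. 16⁻¹ ≡ 3 (mod 47) since 16·3 = 48 ≡ 1, so λ ≡ 9.
  x = λ² - 39 - 8 = 81 - 47 ≡ 34; y = λ·(39 - 34) - 40 ≡ 5. → (34, 5)
double: tangent at (34, 5): λ = (3·34² + 25)/(2·5) ≡ 15/10. 10⁻¹ ≡ 33 (mod 47) since 10·33 = 330 ≡ 1, so λ ≡ 15·33 ≡ 25.
  x = λ² - 34 - 34 = 625 - 68 ≡ 40; y = λ·(34 - 40) - 5 ≡ 33. → (40, 33)
add Q: (40, 33) + (8, 43). λ = (43 - 33)/(8 - 40) ≡ 10/15 mod 47. 15⁻¹ ≡ 22 (mod 47), so λ ≡ 32.
  x = λ² - 40 - 8 = 1024 - 48 ≡ 36; y = λ·(40 - 36) - 33 ≡ 1. → (36, 1)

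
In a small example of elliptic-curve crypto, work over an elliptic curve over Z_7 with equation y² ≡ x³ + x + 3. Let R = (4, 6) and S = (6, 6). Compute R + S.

(4, 6) + (6, 6). λ = (6 - 6)/(6 - 4) ≡ 0/2 mod 7. 2⁻¹ ≡ 4 (mod 7), so λ ≡ 0.
  x = λ² - 4 - 6 = 0 - 10 ≡ 4; y = λ·(4 - 4) - 6 ≡ 1. → (4, 1)

(4, 1)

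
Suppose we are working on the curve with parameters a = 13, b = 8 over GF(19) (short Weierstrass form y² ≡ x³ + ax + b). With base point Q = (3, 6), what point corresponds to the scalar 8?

(3, 13)

Repeated addition: build up to 8Q.
2Q: tangent at (3, 6): λ = (3·3² + 13)/(2·6) ≡ 2/12. 12⁻¹ ≡ 8 (mod 19), so λ ≡ 2·8 ≡ 16.
  x = λ² - 3 - 3 = 256 - 6 ≡ 3; y = λ·(3 - 3) - 6 ≡ 13. → (3, 13)
3Q: (3, 13) + (3, 6): same x and y₁ ≡ -y₂, so the sum is 𝒪.
4Q: 𝒪 + (3, 6) = (3, 6) (identity).
5Q: tangent at (3, 6): λ = (3·3² + 13)/(2·6) ≡ 2/12. 12⁻¹ ≡ 8 (mod 19), so λ ≡ 2·8 ≡ 16.
  x = λ² - 3 - 3 = 256 - 6 ≡ 3; y = λ·(3 - 3) - 6 ≡ 13. → (3, 13)
6Q: (3, 13) + (3, 6): same x and y₁ ≡ -y₂, so the sum is 𝒪.
7Q: 𝒪 + (3, 6) = (3, 6) (identity).
8Q: tangent at (3, 6): λ = (3·3² + 13)/(2·6) ≡ 2/12. 12⁻¹ ≡ 8 (mod 19), so λ ≡ 2·8 ≡ 16.
  x = λ² - 3 - 3 = 256 - 6 ≡ 3; y = λ·(3 - 3) - 6 ≡ 13. → (3, 13)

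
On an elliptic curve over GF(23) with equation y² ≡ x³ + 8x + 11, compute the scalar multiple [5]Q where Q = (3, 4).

(17, 0)

Repeated addition: build up to 5Q.
2Q: tangent at (3, 4): λ = (3·3² + 8)/(2·4) ≡ 12/8. 8⁻¹ ≡ 3 (mod 23), so λ ≡ 12·3 ≡ 13.
  x = λ² - 3 - 3 = 169 - 6 ≡ 2; y = λ·(3 - 2) - 4 ≡ 9. → (2, 9)
3Q: (2, 9) + (3, 4). λ = (4 - 9)/(3 - 2) ≡ 18/1 mod 23. 1⁻¹ ≡ 1 (mod 23), so λ ≡ 18.
  x = λ² - 2 - 3 = 324 - 5 ≡ 20; y = λ·(2 - 20) - 9 ≡ 12. → (20, 12)
4Q: (20, 12) + (3, 4). λ = (4 - 12)/(3 - 20) ≡ 15/6 mod 23. 6⁻¹ ≡ 4 (mod 23) since 6·4 = 24 ≡ 1, so λ ≡ 14.
  x = λ² - 20 - 3 = 196 - 23 ≡ 12; y = λ·(20 - 12) - 12 ≡ 8. → (12, 8)
5Q: (12, 8) + (3, 4). λ = (4 - 8)/(3 - 12) ≡ 19/14 mod 23. 14⁻¹ ≡ 5 (mod 23) since 14·5 = 70 ≡ 1, so λ ≡ 3.
  x = λ² - 12 - 3 = 9 - 15 ≡ 17; y = λ·(12 - 17) - 8 ≡ 0. → (17, 0)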